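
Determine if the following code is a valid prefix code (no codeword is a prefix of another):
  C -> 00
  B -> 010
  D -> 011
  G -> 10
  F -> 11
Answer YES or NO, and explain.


Checking each pair (does one codeword prefix another?):
  C='00' vs B='010': no prefix
  C='00' vs D='011': no prefix
  C='00' vs G='10': no prefix
  C='00' vs F='11': no prefix
  B='010' vs C='00': no prefix
  B='010' vs D='011': no prefix
  B='010' vs G='10': no prefix
  B='010' vs F='11': no prefix
  D='011' vs C='00': no prefix
  D='011' vs B='010': no prefix
  D='011' vs G='10': no prefix
  D='011' vs F='11': no prefix
  G='10' vs C='00': no prefix
  G='10' vs B='010': no prefix
  G='10' vs D='011': no prefix
  G='10' vs F='11': no prefix
  F='11' vs C='00': no prefix
  F='11' vs B='010': no prefix
  F='11' vs D='011': no prefix
  F='11' vs G='10': no prefix
No violation found over all pairs.

YES -- this is a valid prefix code. No codeword is a prefix of any other codeword.


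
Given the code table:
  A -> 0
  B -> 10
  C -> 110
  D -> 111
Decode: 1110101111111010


Decoding:
111 -> D
0 -> A
10 -> B
111 -> D
111 -> D
10 -> B
10 -> B


Result: DABDDBB


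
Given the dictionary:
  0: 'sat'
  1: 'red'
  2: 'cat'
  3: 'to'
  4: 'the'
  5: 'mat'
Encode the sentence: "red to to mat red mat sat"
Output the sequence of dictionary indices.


Look up each word in the dictionary:
  'red' -> 1
  'to' -> 3
  'to' -> 3
  'mat' -> 5
  'red' -> 1
  'mat' -> 5
  'sat' -> 0

Encoded: [1, 3, 3, 5, 1, 5, 0]


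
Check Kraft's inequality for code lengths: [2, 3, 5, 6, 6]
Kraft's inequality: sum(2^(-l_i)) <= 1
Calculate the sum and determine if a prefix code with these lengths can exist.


Sum = 2^(-2) + 2^(-3) + 2^(-5) + 2^(-6) + 2^(-6)
    = 0.25 + 0.125 + 0.03125 + 0.015625 + 0.015625
    = 28/64 = 0.4375
Since 0.4375 <= 1, Kraft's inequality IS satisfied.
A prefix code with these lengths CAN exist.

Kraft sum = 0.4375. Satisfied.


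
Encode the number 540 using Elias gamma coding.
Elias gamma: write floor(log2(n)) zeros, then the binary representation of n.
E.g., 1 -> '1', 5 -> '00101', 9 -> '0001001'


num_bits = floor(log2(540)) + 1 = 10
leading_zeros = num_bits - 1 = 9
binary(540) = 1000011100

Elias gamma(540) = '000000000' + '1000011100' = 0000000001000011100 (19 bits)


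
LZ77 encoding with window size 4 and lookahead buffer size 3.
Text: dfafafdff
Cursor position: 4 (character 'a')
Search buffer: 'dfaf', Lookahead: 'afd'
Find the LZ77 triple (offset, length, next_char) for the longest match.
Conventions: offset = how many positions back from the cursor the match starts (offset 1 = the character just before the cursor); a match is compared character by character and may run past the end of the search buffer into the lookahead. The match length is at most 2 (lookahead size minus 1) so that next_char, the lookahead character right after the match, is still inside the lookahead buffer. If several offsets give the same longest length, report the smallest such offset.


Try each offset into the search buffer:
  offset=1 (pos 3, char 'f'): match length 0
  offset=2 (pos 2, char 'a'): match length 2
  offset=3 (pos 1, char 'f'): match length 0
  offset=4 (pos 0, char 'd'): match length 0
Longest match has length 2 at offset 2.
next_char = character at position 4 + 2 = 6 -> 'd'

Best match: offset=2, length=2 (matching 'af' starting at position 2)
LZ77 triple: (2, 2, 'd')


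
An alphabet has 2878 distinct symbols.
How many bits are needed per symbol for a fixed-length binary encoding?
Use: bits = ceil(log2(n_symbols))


log2(2878) = 11.4909
Bracket: 2^11 = 2048 < 2878 <= 2^12 = 4096
So ceil(log2(2878)) = 12

bits = ceil(log2(2878)) = ceil(11.4909) = 12 bits


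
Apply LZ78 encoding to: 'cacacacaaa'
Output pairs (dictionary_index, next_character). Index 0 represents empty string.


LZ78 encoding steps:
Dictionary: {0: ''}
Step 1: w='' (idx 0), next='c' -> output (0, 'c'), add 'c' as idx 1
Step 2: w='' (idx 0), next='a' -> output (0, 'a'), add 'a' as idx 2
Step 3: w='c' (idx 1), next='a' -> output (1, 'a'), add 'ca' as idx 3
Step 4: w='ca' (idx 3), next='c' -> output (3, 'c'), add 'cac' as idx 4
Step 5: w='a' (idx 2), next='a' -> output (2, 'a'), add 'aa' as idx 5
Step 6: w='a' (idx 2), end of input -> output (2, '')


Encoded: [(0, 'c'), (0, 'a'), (1, 'a'), (3, 'c'), (2, 'a'), (2, '')]


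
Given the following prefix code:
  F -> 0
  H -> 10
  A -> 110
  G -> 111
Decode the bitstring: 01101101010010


Decoding step by step:
Bits 0 -> F
Bits 110 -> A
Bits 110 -> A
Bits 10 -> H
Bits 10 -> H
Bits 0 -> F
Bits 10 -> H


Decoded message: FAAHHFH


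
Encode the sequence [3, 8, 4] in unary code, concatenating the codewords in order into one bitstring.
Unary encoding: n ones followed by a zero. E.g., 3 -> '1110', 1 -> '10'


Encode each number as n ones followed by a terminating 0:
  3 -> 1110 (4 bits)
  8 -> 111111110 (9 bits)
  4 -> 11110 (5 bits)
Total length = 4 + 9 + 5 = 18 bits.

Unary([3, 8, 4]) = 111011111111011110 (18 bits)


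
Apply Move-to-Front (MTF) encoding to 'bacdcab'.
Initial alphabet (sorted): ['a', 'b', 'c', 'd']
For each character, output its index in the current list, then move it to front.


MTF encoding:
'b': index 1 in ['a', 'b', 'c', 'd'] -> ['b', 'a', 'c', 'd']
'a': index 1 in ['b', 'a', 'c', 'd'] -> ['a', 'b', 'c', 'd']
'c': index 2 in ['a', 'b', 'c', 'd'] -> ['c', 'a', 'b', 'd']
'd': index 3 in ['c', 'a', 'b', 'd'] -> ['d', 'c', 'a', 'b']
'c': index 1 in ['d', 'c', 'a', 'b'] -> ['c', 'd', 'a', 'b']
'a': index 2 in ['c', 'd', 'a', 'b'] -> ['a', 'c', 'd', 'b']
'b': index 3 in ['a', 'c', 'd', 'b'] -> ['b', 'a', 'c', 'd']


Output: [1, 1, 2, 3, 1, 2, 3]


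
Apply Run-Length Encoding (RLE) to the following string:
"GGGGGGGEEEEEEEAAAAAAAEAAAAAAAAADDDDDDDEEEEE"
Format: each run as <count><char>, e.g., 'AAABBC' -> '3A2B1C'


Scanning runs left to right:
  i=0: run of 'G' x 7 -> '7G'
  i=7: run of 'E' x 7 -> '7E'
  i=14: run of 'A' x 7 -> '7A'
  i=21: run of 'E' x 1 -> '1E'
  i=22: run of 'A' x 9 -> '9A'
  i=31: run of 'D' x 7 -> '7D'
  i=38: run of 'E' x 5 -> '5E'

RLE = 7G7E7A1E9A7D5E


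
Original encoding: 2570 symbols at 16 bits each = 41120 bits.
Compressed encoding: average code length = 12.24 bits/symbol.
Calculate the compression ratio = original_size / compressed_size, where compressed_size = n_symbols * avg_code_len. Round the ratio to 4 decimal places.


original_size = n_symbols * orig_bits = 2570 * 16 = 41120 bits
compressed_size = n_symbols * avg_code_len = 2570 * 12.24 = 31456.8 bits
ratio = original_size / compressed_size = 41120 / 31456.8 = 1.3072

Compression ratio = 1.3072


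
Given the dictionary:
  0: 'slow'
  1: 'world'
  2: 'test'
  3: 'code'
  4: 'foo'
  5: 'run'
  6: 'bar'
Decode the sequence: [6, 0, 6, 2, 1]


Look up each index in the dictionary:
  6 -> 'bar'
  0 -> 'slow'
  6 -> 'bar'
  2 -> 'test'
  1 -> 'world'

Decoded: "bar slow bar test world"


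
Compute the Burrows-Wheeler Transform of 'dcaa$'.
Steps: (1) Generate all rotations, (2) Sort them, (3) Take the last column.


Rotations (sorted):
  0: $dcaa -> last char: a
  1: a$dca -> last char: a
  2: aa$dc -> last char: c
  3: caa$d -> last char: d
  4: dcaa$ -> last char: $


BWT = aacd$


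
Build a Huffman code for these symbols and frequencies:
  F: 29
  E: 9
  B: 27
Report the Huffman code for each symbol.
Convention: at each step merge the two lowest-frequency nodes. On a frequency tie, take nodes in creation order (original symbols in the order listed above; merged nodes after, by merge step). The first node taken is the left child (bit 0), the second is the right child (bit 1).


Huffman tree construction:
Step 1: Merge E(9) + B(27) = 36
Step 2: Merge F(29) + (E+B)(36) = 65
Read each symbol's code off the tree from the root (left child = 0, right child = 1).

Codes:
  F: 0 (length 1)
  E: 10 (length 2)
  B: 11 (length 2)
Average code length: 101/65 = 1.5538 bits/symbol


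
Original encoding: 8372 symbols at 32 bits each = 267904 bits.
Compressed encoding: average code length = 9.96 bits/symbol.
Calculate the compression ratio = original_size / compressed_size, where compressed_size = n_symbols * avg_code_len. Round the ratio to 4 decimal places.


original_size = n_symbols * orig_bits = 8372 * 32 = 267904 bits
compressed_size = n_symbols * avg_code_len = 8372 * 9.96 = 83385.12 bits
ratio = original_size / compressed_size = 267904 / 83385.12 = 3.2129

Compression ratio = 3.2129


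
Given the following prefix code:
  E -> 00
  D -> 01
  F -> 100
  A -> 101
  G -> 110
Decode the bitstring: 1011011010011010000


Decoding step by step:
Bits 101 -> A
Bits 101 -> A
Bits 101 -> A
Bits 00 -> E
Bits 110 -> G
Bits 100 -> F
Bits 00 -> E


Decoded message: AAAEGFE


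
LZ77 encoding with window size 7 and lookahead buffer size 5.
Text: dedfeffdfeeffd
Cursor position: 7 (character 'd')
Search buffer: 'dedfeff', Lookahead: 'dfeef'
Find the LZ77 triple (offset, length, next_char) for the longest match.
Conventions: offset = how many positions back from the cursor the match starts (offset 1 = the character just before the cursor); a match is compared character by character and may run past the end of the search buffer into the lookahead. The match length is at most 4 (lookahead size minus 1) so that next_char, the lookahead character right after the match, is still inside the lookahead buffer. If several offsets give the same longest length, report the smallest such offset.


Try each offset into the search buffer:
  offset=1 (pos 6, char 'f'): match length 0
  offset=2 (pos 5, char 'f'): match length 0
  offset=3 (pos 4, char 'e'): match length 0
  offset=4 (pos 3, char 'f'): match length 0
  offset=5 (pos 2, char 'd'): match length 3
  offset=6 (pos 1, char 'e'): match length 0
  offset=7 (pos 0, char 'd'): match length 1
Longest match has length 3 at offset 5.
next_char = character at position 7 + 3 = 10 -> 'e'

Best match: offset=5, length=3 (matching 'dfe' starting at position 2)
LZ77 triple: (5, 3, 'e')


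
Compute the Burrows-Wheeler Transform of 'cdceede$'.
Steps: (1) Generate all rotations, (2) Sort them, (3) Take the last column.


Rotations (sorted):
  0: $cdceede -> last char: e
  1: cdceede$ -> last char: $
  2: ceede$cd -> last char: d
  3: dceede$c -> last char: c
  4: de$cdcee -> last char: e
  5: e$cdceed -> last char: d
  6: ede$cdce -> last char: e
  7: eede$cdc -> last char: c


BWT = e$dcedec


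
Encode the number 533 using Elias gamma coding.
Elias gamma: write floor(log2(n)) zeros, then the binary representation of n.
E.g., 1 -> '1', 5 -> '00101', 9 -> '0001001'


num_bits = floor(log2(533)) + 1 = 10
leading_zeros = num_bits - 1 = 9
binary(533) = 1000010101

Elias gamma(533) = '000000000' + '1000010101' = 0000000001000010101 (19 bits)


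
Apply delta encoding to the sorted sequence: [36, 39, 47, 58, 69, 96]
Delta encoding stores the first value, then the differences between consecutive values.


First value: 36
Deltas:
  39 - 36 = 3
  47 - 39 = 8
  58 - 47 = 11
  69 - 58 = 11
  96 - 69 = 27


Delta encoded: [36, 3, 8, 11, 11, 27]


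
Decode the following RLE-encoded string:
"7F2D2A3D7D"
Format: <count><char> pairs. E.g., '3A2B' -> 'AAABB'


Expanding each <count><char> pair:
  7F -> 'FFFFFFF'
  2D -> 'DD'
  2A -> 'AA'
  3D -> 'DDD'
  7D -> 'DDDDDDD'

Decoded = FFFFFFFDDAADDDDDDDDDD


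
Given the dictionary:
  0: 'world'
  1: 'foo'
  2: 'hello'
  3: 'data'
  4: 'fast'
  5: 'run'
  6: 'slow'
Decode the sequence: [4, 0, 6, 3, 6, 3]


Look up each index in the dictionary:
  4 -> 'fast'
  0 -> 'world'
  6 -> 'slow'
  3 -> 'data'
  6 -> 'slow'
  3 -> 'data'

Decoded: "fast world slow data slow data"


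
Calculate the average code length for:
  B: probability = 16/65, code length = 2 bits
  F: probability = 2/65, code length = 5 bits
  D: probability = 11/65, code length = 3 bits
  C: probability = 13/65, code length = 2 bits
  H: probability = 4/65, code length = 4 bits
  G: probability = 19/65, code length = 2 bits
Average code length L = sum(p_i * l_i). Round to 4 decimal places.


Weighted contributions p_i * l_i:
  B: (16/65) * 2 = 32/65
  F: (2/65) * 5 = 10/65
  D: (11/65) * 3 = 33/65
  C: (13/65) * 2 = 26/65
  H: (4/65) * 4 = 16/65
  G: (19/65) * 2 = 38/65
Sum = (32 + 10 + 33 + 26 + 16 + 38)/65 = 155/65

L = 155/65 = 2.3846 bits/symbol


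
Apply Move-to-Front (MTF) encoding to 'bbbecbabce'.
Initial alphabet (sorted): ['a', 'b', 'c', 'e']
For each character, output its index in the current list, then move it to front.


MTF encoding:
'b': index 1 in ['a', 'b', 'c', 'e'] -> ['b', 'a', 'c', 'e']
'b': index 0 in ['b', 'a', 'c', 'e'] -> ['b', 'a', 'c', 'e']
'b': index 0 in ['b', 'a', 'c', 'e'] -> ['b', 'a', 'c', 'e']
'e': index 3 in ['b', 'a', 'c', 'e'] -> ['e', 'b', 'a', 'c']
'c': index 3 in ['e', 'b', 'a', 'c'] -> ['c', 'e', 'b', 'a']
'b': index 2 in ['c', 'e', 'b', 'a'] -> ['b', 'c', 'e', 'a']
'a': index 3 in ['b', 'c', 'e', 'a'] -> ['a', 'b', 'c', 'e']
'b': index 1 in ['a', 'b', 'c', 'e'] -> ['b', 'a', 'c', 'e']
'c': index 2 in ['b', 'a', 'c', 'e'] -> ['c', 'b', 'a', 'e']
'e': index 3 in ['c', 'b', 'a', 'e'] -> ['e', 'c', 'b', 'a']


Output: [1, 0, 0, 3, 3, 2, 3, 1, 2, 3]


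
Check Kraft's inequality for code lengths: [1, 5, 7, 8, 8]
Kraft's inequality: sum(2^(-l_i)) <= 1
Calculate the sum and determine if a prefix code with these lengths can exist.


Sum = 2^(-1) + 2^(-5) + 2^(-7) + 2^(-8) + 2^(-8)
    = 0.5 + 0.03125 + 0.0078125 + 0.00390625 + 0.00390625
    = 140/256 = 0.546875
Since 0.546875 <= 1, Kraft's inequality IS satisfied.
A prefix code with these lengths CAN exist.

Kraft sum = 0.546875. Satisfied.


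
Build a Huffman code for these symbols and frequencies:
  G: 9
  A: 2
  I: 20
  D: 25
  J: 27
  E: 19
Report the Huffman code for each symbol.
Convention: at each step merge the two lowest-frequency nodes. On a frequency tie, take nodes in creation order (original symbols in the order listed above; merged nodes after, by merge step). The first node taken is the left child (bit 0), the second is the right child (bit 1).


Huffman tree construction:
Step 1: Merge A(2) + G(9) = 11
Step 2: Merge (A+G)(11) + E(19) = 30
Step 3: Merge I(20) + D(25) = 45
Step 4: Merge J(27) + ((A+G)+E)(30) = 57
Step 5: Merge (I+D)(45) + (J+((A+G)+E))(57) = 102
Read each symbol's code off the tree from the root (left child = 0, right child = 1).

Codes:
  G: 1101 (length 4)
  A: 1100 (length 4)
  I: 00 (length 2)
  D: 01 (length 2)
  J: 10 (length 2)
  E: 111 (length 3)
Average code length: 245/102 = 2.4020 bits/symbol


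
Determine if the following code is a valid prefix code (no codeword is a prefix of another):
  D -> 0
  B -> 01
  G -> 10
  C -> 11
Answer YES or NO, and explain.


Checking each pair (does one codeword prefix another?):
  D='0' vs B='01': prefix -- VIOLATION

NO -- this is NOT a valid prefix code. D (0) is a prefix of B (01).


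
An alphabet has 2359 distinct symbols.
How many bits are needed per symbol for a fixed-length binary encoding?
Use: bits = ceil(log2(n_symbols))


log2(2359) = 11.204
Bracket: 2^11 = 2048 < 2359 <= 2^12 = 4096
So ceil(log2(2359)) = 12

bits = ceil(log2(2359)) = ceil(11.204) = 12 bits


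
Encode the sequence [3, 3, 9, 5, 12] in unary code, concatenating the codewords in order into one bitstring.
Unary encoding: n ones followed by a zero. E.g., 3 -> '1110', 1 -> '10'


Encode each number as n ones followed by a terminating 0:
  3 -> 1110 (4 bits)
  3 -> 1110 (4 bits)
  9 -> 1111111110 (10 bits)
  5 -> 111110 (6 bits)
  12 -> 1111111111110 (13 bits)
Total length = 4 + 4 + 10 + 6 + 13 = 37 bits.

Unary([3, 3, 9, 5, 12]) = 1110111011111111101111101111111111110 (37 bits)


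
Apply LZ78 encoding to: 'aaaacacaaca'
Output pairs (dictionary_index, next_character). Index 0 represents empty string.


LZ78 encoding steps:
Dictionary: {0: ''}
Step 1: w='' (idx 0), next='a' -> output (0, 'a'), add 'a' as idx 1
Step 2: w='a' (idx 1), next='a' -> output (1, 'a'), add 'aa' as idx 2
Step 3: w='a' (idx 1), next='c' -> output (1, 'c'), add 'ac' as idx 3
Step 4: w='ac' (idx 3), next='a' -> output (3, 'a'), add 'aca' as idx 4
Step 5: w='aca' (idx 4), end of input -> output (4, '')


Encoded: [(0, 'a'), (1, 'a'), (1, 'c'), (3, 'a'), (4, '')]


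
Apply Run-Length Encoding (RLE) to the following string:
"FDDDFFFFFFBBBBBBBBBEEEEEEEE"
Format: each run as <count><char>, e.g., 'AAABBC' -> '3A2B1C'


Scanning runs left to right:
  i=0: run of 'F' x 1 -> '1F'
  i=1: run of 'D' x 3 -> '3D'
  i=4: run of 'F' x 6 -> '6F'
  i=10: run of 'B' x 9 -> '9B'
  i=19: run of 'E' x 8 -> '8E'

RLE = 1F3D6F9B8E


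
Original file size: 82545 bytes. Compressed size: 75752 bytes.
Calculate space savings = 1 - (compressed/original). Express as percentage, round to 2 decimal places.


ratio = compressed/original = 75752/82545 = 0.917705
savings = 1 - ratio = 1 - 0.917705 = 0.082295
as a percentage: 0.082295 * 100 = 8.23%

Space savings = 1 - 75752/82545 = 8.23%


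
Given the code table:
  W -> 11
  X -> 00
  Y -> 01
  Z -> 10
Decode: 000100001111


Decoding:
00 -> X
01 -> Y
00 -> X
00 -> X
11 -> W
11 -> W


Result: XYXXWW


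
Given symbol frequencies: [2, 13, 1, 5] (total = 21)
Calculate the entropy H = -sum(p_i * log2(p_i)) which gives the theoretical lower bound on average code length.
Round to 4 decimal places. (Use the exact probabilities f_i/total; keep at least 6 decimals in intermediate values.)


Per-symbol terms -p_i * log2(p_i) with p_i = f_i/21:
  p = 2/21 = 0.095238: log2(p) = -3.392317, -p*log2(p) = 0.323078
  p = 13/21 = 0.619048: log2(p) = -0.691878, -p*log2(p) = 0.428305
  p = 1/21 = 0.047619: log2(p) = -4.392317, -p*log2(p) = 0.209158
  p = 5/21 = 0.238095: log2(p) = -2.070389, -p*log2(p) = 0.492950
H = 0.323078 + 0.428305 + 0.209158 + 0.492950 = 1.453491

H = 1.4535 bits/symbol


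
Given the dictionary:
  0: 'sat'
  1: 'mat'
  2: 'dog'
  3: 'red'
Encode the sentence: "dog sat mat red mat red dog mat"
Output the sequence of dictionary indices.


Look up each word in the dictionary:
  'dog' -> 2
  'sat' -> 0
  'mat' -> 1
  'red' -> 3
  'mat' -> 1
  'red' -> 3
  'dog' -> 2
  'mat' -> 1

Encoded: [2, 0, 1, 3, 1, 3, 2, 1]


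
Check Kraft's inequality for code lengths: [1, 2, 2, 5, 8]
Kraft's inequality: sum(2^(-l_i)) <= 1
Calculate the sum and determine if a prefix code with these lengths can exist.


Sum = 2^(-1) + 2^(-2) + 2^(-2) + 2^(-5) + 2^(-8)
    = 0.5 + 0.25 + 0.25 + 0.03125 + 0.00390625
    = 265/256 = 1.03515625
Since 1.03515625 > 1, Kraft's inequality is NOT satisfied.
A prefix code with these lengths CANNOT exist.

Kraft sum = 1.03515625. Not satisfied.


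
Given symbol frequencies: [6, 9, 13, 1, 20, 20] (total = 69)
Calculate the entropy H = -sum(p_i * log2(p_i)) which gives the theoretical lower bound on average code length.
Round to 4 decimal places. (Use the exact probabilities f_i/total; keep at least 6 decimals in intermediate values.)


Per-symbol terms -p_i * log2(p_i) with p_i = f_i/69:
  p = 6/69 = 0.086957: log2(p) = -3.523562, -p*log2(p) = 0.306397
  p = 9/69 = 0.130435: log2(p) = -2.938599, -p*log2(p) = 0.383296
  p = 13/69 = 0.188406: log2(p) = -2.408085, -p*log2(p) = 0.453697
  p = 1/69 = 0.014493: log2(p) = -6.108524, -p*log2(p) = 0.088529
  p = 20/69 = 0.289855: log2(p) = -1.786596, -p*log2(p) = 0.517854
  p = 20/69 = 0.289855: log2(p) = -1.786596, -p*log2(p) = 0.517854
H = 0.306397 + 0.383296 + 0.453697 + 0.088529 + 0.517854 + 0.517854 = 2.267627

H = 2.2676 bits/symbol


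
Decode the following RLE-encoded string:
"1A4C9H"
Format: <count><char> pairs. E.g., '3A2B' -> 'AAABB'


Expanding each <count><char> pair:
  1A -> 'A'
  4C -> 'CCCC'
  9H -> 'HHHHHHHHH'

Decoded = ACCCCHHHHHHHHH


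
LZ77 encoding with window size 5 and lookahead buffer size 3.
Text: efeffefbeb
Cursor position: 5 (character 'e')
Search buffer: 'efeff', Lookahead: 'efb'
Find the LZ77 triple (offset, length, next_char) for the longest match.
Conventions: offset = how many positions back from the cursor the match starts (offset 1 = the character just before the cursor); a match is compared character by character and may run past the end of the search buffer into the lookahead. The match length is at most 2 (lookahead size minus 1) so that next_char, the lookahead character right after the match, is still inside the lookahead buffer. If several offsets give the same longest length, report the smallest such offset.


Try each offset into the search buffer:
  offset=1 (pos 4, char 'f'): match length 0
  offset=2 (pos 3, char 'f'): match length 0
  offset=3 (pos 2, char 'e'): match length 2
  offset=4 (pos 1, char 'f'): match length 0
  offset=5 (pos 0, char 'e'): match length 2
Longest match has length 2, found at offsets 3, 5; take the smallest, offset 3.
next_char = character at position 5 + 2 = 7 -> 'b'

Best match: offset=3, length=2 (matching 'ef' starting at position 2)
LZ77 triple: (3, 2, 'b')


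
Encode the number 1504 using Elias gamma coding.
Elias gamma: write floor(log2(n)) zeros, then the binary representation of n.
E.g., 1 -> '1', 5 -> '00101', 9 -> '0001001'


num_bits = floor(log2(1504)) + 1 = 11
leading_zeros = num_bits - 1 = 10
binary(1504) = 10111100000

Elias gamma(1504) = '0000000000' + '10111100000' = 000000000010111100000 (21 bits)


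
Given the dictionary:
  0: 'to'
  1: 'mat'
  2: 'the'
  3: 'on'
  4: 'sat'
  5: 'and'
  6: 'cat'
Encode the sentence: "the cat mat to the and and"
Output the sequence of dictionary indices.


Look up each word in the dictionary:
  'the' -> 2
  'cat' -> 6
  'mat' -> 1
  'to' -> 0
  'the' -> 2
  'and' -> 5
  'and' -> 5

Encoded: [2, 6, 1, 0, 2, 5, 5]


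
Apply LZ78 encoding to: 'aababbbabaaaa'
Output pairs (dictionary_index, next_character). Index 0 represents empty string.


LZ78 encoding steps:
Dictionary: {0: ''}
Step 1: w='' (idx 0), next='a' -> output (0, 'a'), add 'a' as idx 1
Step 2: w='a' (idx 1), next='b' -> output (1, 'b'), add 'ab' as idx 2
Step 3: w='ab' (idx 2), next='b' -> output (2, 'b'), add 'abb' as idx 3
Step 4: w='' (idx 0), next='b' -> output (0, 'b'), add 'b' as idx 4
Step 5: w='ab' (idx 2), next='a' -> output (2, 'a'), add 'aba' as idx 5
Step 6: w='a' (idx 1), next='a' -> output (1, 'a'), add 'aa' as idx 6
Step 7: w='a' (idx 1), end of input -> output (1, '')


Encoded: [(0, 'a'), (1, 'b'), (2, 'b'), (0, 'b'), (2, 'a'), (1, 'a'), (1, '')]


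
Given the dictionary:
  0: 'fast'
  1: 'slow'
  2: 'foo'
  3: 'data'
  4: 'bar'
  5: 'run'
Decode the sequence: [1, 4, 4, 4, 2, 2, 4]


Look up each index in the dictionary:
  1 -> 'slow'
  4 -> 'bar'
  4 -> 'bar'
  4 -> 'bar'
  2 -> 'foo'
  2 -> 'foo'
  4 -> 'bar'

Decoded: "slow bar bar bar foo foo bar"


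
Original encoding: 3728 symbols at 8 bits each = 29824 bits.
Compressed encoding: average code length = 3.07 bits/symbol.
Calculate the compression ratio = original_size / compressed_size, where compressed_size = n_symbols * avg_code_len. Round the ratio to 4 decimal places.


original_size = n_symbols * orig_bits = 3728 * 8 = 29824 bits
compressed_size = n_symbols * avg_code_len = 3728 * 3.07 = 11444.96 bits
ratio = original_size / compressed_size = 29824 / 11444.96 = 2.6059

Compression ratio = 2.6059


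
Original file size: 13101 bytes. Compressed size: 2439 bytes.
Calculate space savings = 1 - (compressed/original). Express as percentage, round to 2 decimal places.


ratio = compressed/original = 2439/13101 = 0.186169
savings = 1 - ratio = 1 - 0.186169 = 0.813831
as a percentage: 0.813831 * 100 = 81.38%

Space savings = 1 - 2439/13101 = 81.38%


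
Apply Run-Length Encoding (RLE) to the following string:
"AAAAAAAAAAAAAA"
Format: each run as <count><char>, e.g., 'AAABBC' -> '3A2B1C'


Scanning runs left to right:
  i=0: run of 'A' x 14 -> '14A'

RLE = 14A


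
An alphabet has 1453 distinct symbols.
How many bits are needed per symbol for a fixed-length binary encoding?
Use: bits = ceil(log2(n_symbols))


log2(1453) = 10.5048
Bracket: 2^10 = 1024 < 1453 <= 2^11 = 2048
So ceil(log2(1453)) = 11

bits = ceil(log2(1453)) = ceil(10.5048) = 11 bits


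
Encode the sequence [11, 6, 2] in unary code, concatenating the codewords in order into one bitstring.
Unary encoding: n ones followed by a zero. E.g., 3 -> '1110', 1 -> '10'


Encode each number as n ones followed by a terminating 0:
  11 -> 111111111110 (12 bits)
  6 -> 1111110 (7 bits)
  2 -> 110 (3 bits)
Total length = 12 + 7 + 3 = 22 bits.

Unary([11, 6, 2]) = 1111111111101111110110 (22 bits)


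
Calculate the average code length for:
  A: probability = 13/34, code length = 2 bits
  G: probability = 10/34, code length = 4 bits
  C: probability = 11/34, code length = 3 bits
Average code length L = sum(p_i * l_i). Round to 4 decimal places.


Weighted contributions p_i * l_i:
  A: (13/34) * 2 = 26/34
  G: (10/34) * 4 = 40/34
  C: (11/34) * 3 = 33/34
Sum = (26 + 40 + 33)/34 = 99/34

L = 99/34 = 2.9118 bits/symbol


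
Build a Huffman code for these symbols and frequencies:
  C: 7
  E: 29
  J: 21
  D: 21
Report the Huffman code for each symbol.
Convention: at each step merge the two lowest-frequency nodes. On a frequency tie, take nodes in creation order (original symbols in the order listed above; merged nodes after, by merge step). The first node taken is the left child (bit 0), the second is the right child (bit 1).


Huffman tree construction:
Step 1: Merge C(7) + J(21) = 28
Step 2: Merge D(21) + (C+J)(28) = 49
Step 3: Merge E(29) + (D+(C+J))(49) = 78
Read each symbol's code off the tree from the root (left child = 0, right child = 1).

Codes:
  C: 110 (length 3)
  E: 0 (length 1)
  J: 111 (length 3)
  D: 10 (length 2)
Average code length: 155/78 = 1.9872 bits/symbol


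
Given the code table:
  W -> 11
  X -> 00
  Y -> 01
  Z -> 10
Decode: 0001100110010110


Decoding:
00 -> X
01 -> Y
10 -> Z
01 -> Y
10 -> Z
01 -> Y
01 -> Y
10 -> Z


Result: XYZYZYYZ


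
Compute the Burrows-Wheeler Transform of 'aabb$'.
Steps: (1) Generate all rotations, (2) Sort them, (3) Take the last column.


Rotations (sorted):
  0: $aabb -> last char: b
  1: aabb$ -> last char: $
  2: abb$a -> last char: a
  3: b$aab -> last char: b
  4: bb$aa -> last char: a


BWT = b$aba


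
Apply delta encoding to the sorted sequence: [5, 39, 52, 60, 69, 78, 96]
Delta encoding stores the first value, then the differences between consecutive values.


First value: 5
Deltas:
  39 - 5 = 34
  52 - 39 = 13
  60 - 52 = 8
  69 - 60 = 9
  78 - 69 = 9
  96 - 78 = 18


Delta encoded: [5, 34, 13, 8, 9, 9, 18]


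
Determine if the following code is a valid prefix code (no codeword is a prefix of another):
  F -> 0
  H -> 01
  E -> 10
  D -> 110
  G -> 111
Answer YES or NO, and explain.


Checking each pair (does one codeword prefix another?):
  F='0' vs H='01': prefix -- VIOLATION

NO -- this is NOT a valid prefix code. F (0) is a prefix of H (01).


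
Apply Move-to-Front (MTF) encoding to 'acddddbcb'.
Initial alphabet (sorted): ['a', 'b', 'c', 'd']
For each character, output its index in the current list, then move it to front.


MTF encoding:
'a': index 0 in ['a', 'b', 'c', 'd'] -> ['a', 'b', 'c', 'd']
'c': index 2 in ['a', 'b', 'c', 'd'] -> ['c', 'a', 'b', 'd']
'd': index 3 in ['c', 'a', 'b', 'd'] -> ['d', 'c', 'a', 'b']
'd': index 0 in ['d', 'c', 'a', 'b'] -> ['d', 'c', 'a', 'b']
'd': index 0 in ['d', 'c', 'a', 'b'] -> ['d', 'c', 'a', 'b']
'd': index 0 in ['d', 'c', 'a', 'b'] -> ['d', 'c', 'a', 'b']
'b': index 3 in ['d', 'c', 'a', 'b'] -> ['b', 'd', 'c', 'a']
'c': index 2 in ['b', 'd', 'c', 'a'] -> ['c', 'b', 'd', 'a']
'b': index 1 in ['c', 'b', 'd', 'a'] -> ['b', 'c', 'd', 'a']


Output: [0, 2, 3, 0, 0, 0, 3, 2, 1]


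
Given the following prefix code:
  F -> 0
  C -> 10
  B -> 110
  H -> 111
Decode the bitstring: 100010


Decoding step by step:
Bits 10 -> C
Bits 0 -> F
Bits 0 -> F
Bits 10 -> C


Decoded message: CFFC


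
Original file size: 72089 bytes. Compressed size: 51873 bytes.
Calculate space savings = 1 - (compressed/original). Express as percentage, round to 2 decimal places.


ratio = compressed/original = 51873/72089 = 0.719569
savings = 1 - ratio = 1 - 0.719569 = 0.280431
as a percentage: 0.280431 * 100 = 28.04%

Space savings = 1 - 51873/72089 = 28.04%


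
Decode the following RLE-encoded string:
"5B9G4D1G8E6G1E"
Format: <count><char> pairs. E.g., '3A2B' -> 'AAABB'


Expanding each <count><char> pair:
  5B -> 'BBBBB'
  9G -> 'GGGGGGGGG'
  4D -> 'DDDD'
  1G -> 'G'
  8E -> 'EEEEEEEE'
  6G -> 'GGGGGG'
  1E -> 'E'

Decoded = BBBBBGGGGGGGGGDDDDGEEEEEEEEGGGGGGE


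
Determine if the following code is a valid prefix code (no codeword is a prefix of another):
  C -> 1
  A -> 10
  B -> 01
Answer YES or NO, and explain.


Checking each pair (does one codeword prefix another?):
  C='1' vs A='10': prefix -- VIOLATION

NO -- this is NOT a valid prefix code. C (1) is a prefix of A (10).


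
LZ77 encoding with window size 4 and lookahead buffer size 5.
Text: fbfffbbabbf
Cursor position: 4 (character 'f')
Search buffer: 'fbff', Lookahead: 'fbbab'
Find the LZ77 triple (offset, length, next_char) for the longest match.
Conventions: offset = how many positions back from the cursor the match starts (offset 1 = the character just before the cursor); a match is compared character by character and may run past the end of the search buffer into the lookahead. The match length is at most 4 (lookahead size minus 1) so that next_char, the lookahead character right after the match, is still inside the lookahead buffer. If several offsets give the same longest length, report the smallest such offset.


Try each offset into the search buffer:
  offset=1 (pos 3, char 'f'): match length 1
  offset=2 (pos 2, char 'f'): match length 1
  offset=3 (pos 1, char 'b'): match length 0
  offset=4 (pos 0, char 'f'): match length 2
Longest match has length 2 at offset 4.
next_char = character at position 4 + 2 = 6 -> 'b'

Best match: offset=4, length=2 (matching 'fb' starting at position 0)
LZ77 triple: (4, 2, 'b')


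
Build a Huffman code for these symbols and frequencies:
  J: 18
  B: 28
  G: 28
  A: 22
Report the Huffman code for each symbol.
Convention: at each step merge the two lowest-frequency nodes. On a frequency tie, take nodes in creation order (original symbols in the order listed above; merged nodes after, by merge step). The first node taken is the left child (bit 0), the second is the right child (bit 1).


Huffman tree construction:
Step 1: Merge J(18) + A(22) = 40
Step 2: Merge B(28) + G(28) = 56
Step 3: Merge (J+A)(40) + (B+G)(56) = 96
Read each symbol's code off the tree from the root (left child = 0, right child = 1).

Codes:
  J: 00 (length 2)
  B: 10 (length 2)
  G: 11 (length 2)
  A: 01 (length 2)
Average code length: 192/96 = 2.0000 bits/symbol


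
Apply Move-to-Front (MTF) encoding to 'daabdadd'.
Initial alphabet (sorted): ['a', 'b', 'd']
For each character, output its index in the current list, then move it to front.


MTF encoding:
'd': index 2 in ['a', 'b', 'd'] -> ['d', 'a', 'b']
'a': index 1 in ['d', 'a', 'b'] -> ['a', 'd', 'b']
'a': index 0 in ['a', 'd', 'b'] -> ['a', 'd', 'b']
'b': index 2 in ['a', 'd', 'b'] -> ['b', 'a', 'd']
'd': index 2 in ['b', 'a', 'd'] -> ['d', 'b', 'a']
'a': index 2 in ['d', 'b', 'a'] -> ['a', 'd', 'b']
'd': index 1 in ['a', 'd', 'b'] -> ['d', 'a', 'b']
'd': index 0 in ['d', 'a', 'b'] -> ['d', 'a', 'b']


Output: [2, 1, 0, 2, 2, 2, 1, 0]


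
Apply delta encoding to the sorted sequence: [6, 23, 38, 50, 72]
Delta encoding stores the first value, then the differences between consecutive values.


First value: 6
Deltas:
  23 - 6 = 17
  38 - 23 = 15
  50 - 38 = 12
  72 - 50 = 22


Delta encoded: [6, 17, 15, 12, 22]


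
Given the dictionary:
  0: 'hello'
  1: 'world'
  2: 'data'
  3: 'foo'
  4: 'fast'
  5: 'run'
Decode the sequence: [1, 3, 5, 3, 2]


Look up each index in the dictionary:
  1 -> 'world'
  3 -> 'foo'
  5 -> 'run'
  3 -> 'foo'
  2 -> 'data'

Decoded: "world foo run foo data"


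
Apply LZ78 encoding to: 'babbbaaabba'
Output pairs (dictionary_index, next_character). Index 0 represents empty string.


LZ78 encoding steps:
Dictionary: {0: ''}
Step 1: w='' (idx 0), next='b' -> output (0, 'b'), add 'b' as idx 1
Step 2: w='' (idx 0), next='a' -> output (0, 'a'), add 'a' as idx 2
Step 3: w='b' (idx 1), next='b' -> output (1, 'b'), add 'bb' as idx 3
Step 4: w='b' (idx 1), next='a' -> output (1, 'a'), add 'ba' as idx 4
Step 5: w='a' (idx 2), next='a' -> output (2, 'a'), add 'aa' as idx 5
Step 6: w='bb' (idx 3), next='a' -> output (3, 'a'), add 'bba' as idx 6


Encoded: [(0, 'b'), (0, 'a'), (1, 'b'), (1, 'a'), (2, 'a'), (3, 'a')]


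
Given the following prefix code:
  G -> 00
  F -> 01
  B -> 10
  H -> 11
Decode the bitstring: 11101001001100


Decoding step by step:
Bits 11 -> H
Bits 10 -> B
Bits 10 -> B
Bits 01 -> F
Bits 00 -> G
Bits 11 -> H
Bits 00 -> G


Decoded message: HBBFGHG


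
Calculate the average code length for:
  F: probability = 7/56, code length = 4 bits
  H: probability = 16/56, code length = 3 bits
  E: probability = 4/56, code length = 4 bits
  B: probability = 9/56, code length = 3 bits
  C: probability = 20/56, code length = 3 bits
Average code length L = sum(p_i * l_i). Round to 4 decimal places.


Weighted contributions p_i * l_i:
  F: (7/56) * 4 = 28/56
  H: (16/56) * 3 = 48/56
  E: (4/56) * 4 = 16/56
  B: (9/56) * 3 = 27/56
  C: (20/56) * 3 = 60/56
Sum = (28 + 48 + 16 + 27 + 60)/56 = 179/56

L = 179/56 = 3.1964 bits/symbol


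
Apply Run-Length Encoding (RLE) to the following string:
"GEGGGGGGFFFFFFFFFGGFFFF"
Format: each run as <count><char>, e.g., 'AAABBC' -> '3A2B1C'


Scanning runs left to right:
  i=0: run of 'G' x 1 -> '1G'
  i=1: run of 'E' x 1 -> '1E'
  i=2: run of 'G' x 6 -> '6G'
  i=8: run of 'F' x 9 -> '9F'
  i=17: run of 'G' x 2 -> '2G'
  i=19: run of 'F' x 4 -> '4F'

RLE = 1G1E6G9F2G4F


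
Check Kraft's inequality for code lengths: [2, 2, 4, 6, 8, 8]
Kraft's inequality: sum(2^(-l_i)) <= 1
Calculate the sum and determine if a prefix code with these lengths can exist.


Sum = 2^(-2) + 2^(-2) + 2^(-4) + 2^(-6) + 2^(-8) + 2^(-8)
    = 0.25 + 0.25 + 0.0625 + 0.015625 + 0.00390625 + 0.00390625
    = 150/256 = 0.5859375
Since 0.5859375 <= 1, Kraft's inequality IS satisfied.
A prefix code with these lengths CAN exist.

Kraft sum = 0.5859375. Satisfied.


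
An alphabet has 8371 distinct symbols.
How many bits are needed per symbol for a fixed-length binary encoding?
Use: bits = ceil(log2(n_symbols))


log2(8371) = 13.0312
Bracket: 2^13 = 8192 < 8371 <= 2^14 = 16384
So ceil(log2(8371)) = 14

bits = ceil(log2(8371)) = ceil(13.0312) = 14 bits


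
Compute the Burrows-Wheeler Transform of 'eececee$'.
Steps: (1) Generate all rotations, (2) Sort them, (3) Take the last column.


Rotations (sorted):
  0: $eececee -> last char: e
  1: cecee$ee -> last char: e
  2: cee$eece -> last char: e
  3: e$eecece -> last char: e
  4: ececee$e -> last char: e
  5: ecee$eec -> last char: c
  6: ee$eecec -> last char: c
  7: eececee$ -> last char: $


BWT = eeeeecc$


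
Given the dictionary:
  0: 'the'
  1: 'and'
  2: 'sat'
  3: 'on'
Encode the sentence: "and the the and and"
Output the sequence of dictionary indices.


Look up each word in the dictionary:
  'and' -> 1
  'the' -> 0
  'the' -> 0
  'and' -> 1
  'and' -> 1

Encoded: [1, 0, 0, 1, 1]


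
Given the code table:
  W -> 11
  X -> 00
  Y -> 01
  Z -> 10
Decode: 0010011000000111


Decoding:
00 -> X
10 -> Z
01 -> Y
10 -> Z
00 -> X
00 -> X
01 -> Y
11 -> W


Result: XZYZXXYW


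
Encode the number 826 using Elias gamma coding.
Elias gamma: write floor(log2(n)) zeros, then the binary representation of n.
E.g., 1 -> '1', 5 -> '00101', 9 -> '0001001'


num_bits = floor(log2(826)) + 1 = 10
leading_zeros = num_bits - 1 = 9
binary(826) = 1100111010

Elias gamma(826) = '000000000' + '1100111010' = 0000000001100111010 (19 bits)


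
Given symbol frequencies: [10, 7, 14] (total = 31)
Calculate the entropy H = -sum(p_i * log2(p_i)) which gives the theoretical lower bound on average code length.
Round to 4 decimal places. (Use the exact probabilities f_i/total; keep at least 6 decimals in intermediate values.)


Per-symbol terms -p_i * log2(p_i) with p_i = f_i/31:
  p = 10/31 = 0.322581: log2(p) = -1.632268, -p*log2(p) = 0.526538
  p = 7/31 = 0.225806: log2(p) = -2.146841, -p*log2(p) = 0.484771
  p = 14/31 = 0.451613: log2(p) = -1.146841, -p*log2(p) = 0.517928
H = 0.526538 + 0.484771 + 0.517928 = 1.529237

H = 1.5292 bits/symbol


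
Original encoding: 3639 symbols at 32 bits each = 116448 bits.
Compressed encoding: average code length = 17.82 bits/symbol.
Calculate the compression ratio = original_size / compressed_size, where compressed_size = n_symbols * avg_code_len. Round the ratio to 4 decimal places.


original_size = n_symbols * orig_bits = 3639 * 32 = 116448 bits
compressed_size = n_symbols * avg_code_len = 3639 * 17.82 = 64846.98 bits
ratio = original_size / compressed_size = 116448 / 64846.98 = 1.7957

Compression ratio = 1.7957


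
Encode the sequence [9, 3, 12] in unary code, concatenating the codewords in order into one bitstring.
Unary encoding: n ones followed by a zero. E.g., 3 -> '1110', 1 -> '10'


Encode each number as n ones followed by a terminating 0:
  9 -> 1111111110 (10 bits)
  3 -> 1110 (4 bits)
  12 -> 1111111111110 (13 bits)
Total length = 10 + 4 + 13 = 27 bits.

Unary([9, 3, 12]) = 111111111011101111111111110 (27 bits)


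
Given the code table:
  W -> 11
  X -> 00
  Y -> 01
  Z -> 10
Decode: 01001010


Decoding:
01 -> Y
00 -> X
10 -> Z
10 -> Z


Result: YXZZ


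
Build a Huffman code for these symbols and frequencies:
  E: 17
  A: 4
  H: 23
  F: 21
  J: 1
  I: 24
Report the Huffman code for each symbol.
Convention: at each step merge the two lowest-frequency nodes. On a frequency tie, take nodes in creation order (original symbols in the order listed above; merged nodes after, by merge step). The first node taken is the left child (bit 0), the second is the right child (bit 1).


Huffman tree construction:
Step 1: Merge J(1) + A(4) = 5
Step 2: Merge (J+A)(5) + E(17) = 22
Step 3: Merge F(21) + ((J+A)+E)(22) = 43
Step 4: Merge H(23) + I(24) = 47
Step 5: Merge (F+((J+A)+E))(43) + (H+I)(47) = 90
Read each symbol's code off the tree from the root (left child = 0, right child = 1).

Codes:
  E: 011 (length 3)
  A: 0101 (length 4)
  H: 10 (length 2)
  F: 00 (length 2)
  J: 0100 (length 4)
  I: 11 (length 2)
Average code length: 207/90 = 2.3000 bits/symbol


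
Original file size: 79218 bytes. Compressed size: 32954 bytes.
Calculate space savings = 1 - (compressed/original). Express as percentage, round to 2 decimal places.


ratio = compressed/original = 32954/79218 = 0.415991
savings = 1 - ratio = 1 - 0.415991 = 0.584009
as a percentage: 0.584009 * 100 = 58.4%

Space savings = 1 - 32954/79218 = 58.4%


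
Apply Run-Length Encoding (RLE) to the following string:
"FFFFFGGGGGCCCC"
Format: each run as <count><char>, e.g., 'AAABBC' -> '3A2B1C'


Scanning runs left to right:
  i=0: run of 'F' x 5 -> '5F'
  i=5: run of 'G' x 5 -> '5G'
  i=10: run of 'C' x 4 -> '4C'

RLE = 5F5G4C


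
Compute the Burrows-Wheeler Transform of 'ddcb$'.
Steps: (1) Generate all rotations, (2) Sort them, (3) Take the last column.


Rotations (sorted):
  0: $ddcb -> last char: b
  1: b$ddc -> last char: c
  2: cb$dd -> last char: d
  3: dcb$d -> last char: d
  4: ddcb$ -> last char: $


BWT = bcdd$


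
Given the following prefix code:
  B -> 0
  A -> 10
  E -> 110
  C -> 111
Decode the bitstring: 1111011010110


Decoding step by step:
Bits 111 -> C
Bits 10 -> A
Bits 110 -> E
Bits 10 -> A
Bits 110 -> E


Decoded message: CAEAE


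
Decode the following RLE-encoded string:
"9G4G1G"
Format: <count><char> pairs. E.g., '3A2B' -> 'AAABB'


Expanding each <count><char> pair:
  9G -> 'GGGGGGGGG'
  4G -> 'GGGG'
  1G -> 'G'

Decoded = GGGGGGGGGGGGGG


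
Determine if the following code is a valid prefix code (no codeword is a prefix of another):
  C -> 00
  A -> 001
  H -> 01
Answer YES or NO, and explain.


Checking each pair (does one codeword prefix another?):
  C='00' vs A='001': prefix -- VIOLATION

NO -- this is NOT a valid prefix code. C (00) is a prefix of A (001).
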